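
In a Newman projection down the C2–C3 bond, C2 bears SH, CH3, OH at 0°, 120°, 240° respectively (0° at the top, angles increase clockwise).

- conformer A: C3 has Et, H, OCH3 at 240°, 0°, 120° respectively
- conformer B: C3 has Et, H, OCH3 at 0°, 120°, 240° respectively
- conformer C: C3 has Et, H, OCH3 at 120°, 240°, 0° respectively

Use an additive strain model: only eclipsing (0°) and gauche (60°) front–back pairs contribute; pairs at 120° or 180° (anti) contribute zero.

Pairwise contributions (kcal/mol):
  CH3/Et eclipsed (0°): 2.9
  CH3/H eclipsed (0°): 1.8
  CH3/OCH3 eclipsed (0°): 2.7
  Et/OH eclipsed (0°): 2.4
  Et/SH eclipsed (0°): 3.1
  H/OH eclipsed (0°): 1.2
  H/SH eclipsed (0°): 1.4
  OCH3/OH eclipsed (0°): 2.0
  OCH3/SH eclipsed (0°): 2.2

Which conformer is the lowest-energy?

A is eclipsed. SH at 0° is eclipsed with H at 0° (1.4); CH3 at 120° is eclipsed with OCH3 at 120° (2.7); OH at 240° is eclipsed with Et at 240° (2.4). Total 6.5 kcal/mol.
B is eclipsed. SH at 0° is eclipsed with Et at 0° (3.1); CH3 at 120° is eclipsed with H at 120° (1.8); OH at 240° is eclipsed with OCH3 at 240° (2.0). Total 6.9 kcal/mol.
C is eclipsed. SH at 0° is eclipsed with OCH3 at 0° (2.2); CH3 at 120° is eclipsed with Et at 120° (2.9); OH at 240° is eclipsed with H at 240° (1.2). Total 6.3 kcal/mol.
C has the lowest total (6.3 kcal/mol).

C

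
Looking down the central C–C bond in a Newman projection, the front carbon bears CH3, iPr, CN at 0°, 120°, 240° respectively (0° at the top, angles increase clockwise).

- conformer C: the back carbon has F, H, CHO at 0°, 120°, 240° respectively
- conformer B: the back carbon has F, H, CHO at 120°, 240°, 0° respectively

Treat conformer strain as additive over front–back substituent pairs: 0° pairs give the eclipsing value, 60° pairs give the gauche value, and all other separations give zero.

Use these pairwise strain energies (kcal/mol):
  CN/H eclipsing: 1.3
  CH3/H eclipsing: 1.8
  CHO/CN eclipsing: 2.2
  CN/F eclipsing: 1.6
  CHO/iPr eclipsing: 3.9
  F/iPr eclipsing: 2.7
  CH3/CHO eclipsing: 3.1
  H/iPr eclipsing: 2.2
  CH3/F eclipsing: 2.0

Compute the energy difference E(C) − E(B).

-0.7 kcal/mol

C (eclipsed): CH3–F eclipsed, iPr–H eclipsed, CN–CHO eclipsed; 2.0 + 2.2 + 2.2 = 6.4 kcal/mol.
B (eclipsed): CH3–CHO eclipsed, iPr–F eclipsed, CN–H eclipsed; 3.1 + 2.7 + 1.3 = 7.1 kcal/mol.
E(C) − E(B) = 6.4 − 7.1 = -0.7 kcal/mol.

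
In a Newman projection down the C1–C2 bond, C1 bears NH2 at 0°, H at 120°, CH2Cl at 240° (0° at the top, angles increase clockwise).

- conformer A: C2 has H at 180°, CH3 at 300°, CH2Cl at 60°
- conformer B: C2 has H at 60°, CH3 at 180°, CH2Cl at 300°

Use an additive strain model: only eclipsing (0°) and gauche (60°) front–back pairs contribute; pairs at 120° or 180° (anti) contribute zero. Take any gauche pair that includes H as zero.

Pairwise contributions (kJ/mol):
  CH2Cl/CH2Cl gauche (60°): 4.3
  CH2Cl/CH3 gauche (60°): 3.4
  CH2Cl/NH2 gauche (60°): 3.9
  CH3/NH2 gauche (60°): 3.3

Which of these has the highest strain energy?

A is staggered. NH2 at 0° is gauche with CH3 at 300° (3.3); NH2 at 0° is gauche with CH2Cl at 60° (3.9); CH2Cl at 240° is gauche with CH3 at 300° (3.4). Total 10.6 kJ/mol.
B is staggered. NH2 at 0° is gauche with CH2Cl at 300° (3.9); CH2Cl at 240° is gauche with CH3 at 180° (3.4); CH2Cl at 240° is gauche with CH2Cl at 300° (4.3). Total 11.6 kJ/mol.
B has the highest total (11.6 kJ/mol).

B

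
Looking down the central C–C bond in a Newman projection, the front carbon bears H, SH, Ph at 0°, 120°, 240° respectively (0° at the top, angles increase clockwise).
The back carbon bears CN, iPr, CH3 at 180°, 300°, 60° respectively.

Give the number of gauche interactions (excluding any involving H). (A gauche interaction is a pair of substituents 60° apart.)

4

Non-H gauche pairs: SH(120°)/CN(180°); SH(120°)/CH3(60°); Ph(240°)/CN(180°); Ph(240°)/iPr(300°) — 4 interactions.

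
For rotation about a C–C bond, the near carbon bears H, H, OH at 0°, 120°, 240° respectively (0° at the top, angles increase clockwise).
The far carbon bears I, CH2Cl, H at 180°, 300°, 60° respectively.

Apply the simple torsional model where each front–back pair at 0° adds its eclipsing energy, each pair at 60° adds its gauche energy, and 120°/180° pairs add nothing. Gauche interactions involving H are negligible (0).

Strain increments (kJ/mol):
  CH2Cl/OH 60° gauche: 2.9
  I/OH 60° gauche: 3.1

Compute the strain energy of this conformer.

6.0 kJ/mol

This conformer (staggered): OH–I gauche, OH–CH2Cl gauche; 3.1 + 2.9 = 6.0 kJ/mol.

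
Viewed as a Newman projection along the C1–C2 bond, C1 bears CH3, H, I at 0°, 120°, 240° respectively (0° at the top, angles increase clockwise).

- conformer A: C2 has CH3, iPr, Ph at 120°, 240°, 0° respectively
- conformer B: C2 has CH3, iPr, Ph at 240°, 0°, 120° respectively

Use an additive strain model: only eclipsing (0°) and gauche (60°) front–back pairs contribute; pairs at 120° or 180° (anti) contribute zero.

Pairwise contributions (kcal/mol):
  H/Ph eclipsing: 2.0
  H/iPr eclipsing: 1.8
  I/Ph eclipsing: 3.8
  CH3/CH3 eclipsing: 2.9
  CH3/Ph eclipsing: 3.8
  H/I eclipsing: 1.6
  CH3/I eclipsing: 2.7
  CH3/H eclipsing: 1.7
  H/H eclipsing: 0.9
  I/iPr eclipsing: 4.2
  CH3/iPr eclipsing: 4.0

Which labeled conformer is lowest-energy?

A (eclipsed): CH3(0°)/Ph(0°) eclipsed 3.8; H(120°)/CH3(120°) eclipsed 1.7; I(240°)/iPr(240°) eclipsed 4.2 → 9.7 kcal/mol.
B (eclipsed): CH3(0°)/iPr(0°) eclipsed 4.0; H(120°)/Ph(120°) eclipsed 2.0; I(240°)/CH3(240°) eclipsed 2.7 → 8.7 kcal/mol.
B has the lowest total (8.7 kcal/mol).

B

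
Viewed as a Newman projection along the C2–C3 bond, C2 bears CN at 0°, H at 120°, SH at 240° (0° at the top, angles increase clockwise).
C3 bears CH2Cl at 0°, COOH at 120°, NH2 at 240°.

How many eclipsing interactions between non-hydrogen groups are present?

2

Non-H eclipsing pairs: CN(0°)/CH2Cl(0°); SH(240°)/NH2(240°) — 2 interactions.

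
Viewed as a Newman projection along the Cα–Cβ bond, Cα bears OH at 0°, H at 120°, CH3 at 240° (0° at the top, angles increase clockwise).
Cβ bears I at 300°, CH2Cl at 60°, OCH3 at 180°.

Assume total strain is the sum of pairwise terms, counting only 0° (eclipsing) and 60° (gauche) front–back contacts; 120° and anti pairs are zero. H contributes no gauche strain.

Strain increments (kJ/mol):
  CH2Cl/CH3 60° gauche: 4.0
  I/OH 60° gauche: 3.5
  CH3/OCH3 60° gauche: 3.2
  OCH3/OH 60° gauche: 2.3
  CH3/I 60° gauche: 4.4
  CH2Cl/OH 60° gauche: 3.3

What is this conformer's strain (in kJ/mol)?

14.4 kJ/mol

This conformer (staggered): OH(0°)/I(300°) gauche 3.5; OH(0°)/CH2Cl(60°) gauche 3.3; CH3(240°)/I(300°) gauche 4.4; CH3(240°)/OCH3(180°) gauche 3.2 → 14.4 kJ/mol.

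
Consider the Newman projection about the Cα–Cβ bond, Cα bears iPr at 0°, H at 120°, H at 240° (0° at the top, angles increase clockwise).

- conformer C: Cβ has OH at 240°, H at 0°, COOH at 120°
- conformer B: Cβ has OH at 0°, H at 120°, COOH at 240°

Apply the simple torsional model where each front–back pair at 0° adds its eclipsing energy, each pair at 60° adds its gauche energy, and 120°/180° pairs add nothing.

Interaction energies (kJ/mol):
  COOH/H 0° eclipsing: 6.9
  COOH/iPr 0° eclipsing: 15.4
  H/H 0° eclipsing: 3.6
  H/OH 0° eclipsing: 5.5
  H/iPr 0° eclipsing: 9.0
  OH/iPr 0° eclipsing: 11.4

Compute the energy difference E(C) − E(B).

C (eclipsed): iPr–H eclipsed, H–COOH eclipsed, H–OH eclipsed; 9.0 + 6.9 + 5.5 = 21.4 kJ/mol.
B (eclipsed): iPr–OH eclipsed, H–H eclipsed, H–COOH eclipsed; 11.4 + 3.6 + 6.9 = 21.9 kJ/mol.
E(C) − E(B) = 21.4 − 21.9 = -0.5 kJ/mol.

-0.5 kJ/mol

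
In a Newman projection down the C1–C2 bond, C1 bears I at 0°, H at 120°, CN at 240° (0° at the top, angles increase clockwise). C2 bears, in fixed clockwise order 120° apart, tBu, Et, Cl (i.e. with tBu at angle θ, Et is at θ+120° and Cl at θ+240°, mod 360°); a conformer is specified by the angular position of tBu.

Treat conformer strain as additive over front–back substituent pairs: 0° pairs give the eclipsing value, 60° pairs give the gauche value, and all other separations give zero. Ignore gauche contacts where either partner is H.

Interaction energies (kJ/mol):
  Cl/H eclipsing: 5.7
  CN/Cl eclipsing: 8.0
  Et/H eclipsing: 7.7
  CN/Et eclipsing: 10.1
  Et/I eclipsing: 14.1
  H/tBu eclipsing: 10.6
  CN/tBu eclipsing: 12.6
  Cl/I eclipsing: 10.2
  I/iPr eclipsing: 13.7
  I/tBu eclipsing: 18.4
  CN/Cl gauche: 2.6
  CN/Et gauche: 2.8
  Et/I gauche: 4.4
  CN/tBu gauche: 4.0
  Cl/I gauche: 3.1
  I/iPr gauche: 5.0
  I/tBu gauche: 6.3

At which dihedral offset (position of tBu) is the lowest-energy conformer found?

tBu at 0° (eclipsed): I(0°)/tBu(0°) eclipsed 18.4; H(120°)/Et(120°) eclipsed 7.7; CN(240°)/Cl(240°) eclipsed 8.0 → 34.1 kJ/mol.
tBu at 60° (staggered): I(0°)/tBu(60°) gauche 6.3; I(0°)/Cl(300°) gauche 3.1; CN(240°)/Et(180°) gauche 2.8; CN(240°)/Cl(300°) gauche 2.6 → 14.8 kJ/mol.
tBu at 120° (eclipsed): I(0°)/Cl(0°) eclipsed 10.2; H(120°)/tBu(120°) eclipsed 10.6; CN(240°)/Et(240°) eclipsed 10.1 → 30.9 kJ/mol.
tBu at 180° (staggered): I(0°)/Et(300°) gauche 4.4; I(0°)/Cl(60°) gauche 3.1; CN(240°)/tBu(180°) gauche 4.0; CN(240°)/Et(300°) gauche 2.8 → 14.3 kJ/mol.
tBu at 240° (eclipsed): I(0°)/Et(0°) eclipsed 14.1; H(120°)/Cl(120°) eclipsed 5.7; CN(240°)/tBu(240°) eclipsed 12.6 → 32.4 kJ/mol.
tBu at 300° (staggered): I(0°)/tBu(300°) gauche 6.3; I(0°)/Et(60°) gauche 4.4; CN(240°)/tBu(300°) gauche 4.0; CN(240°)/Cl(180°) gauche 2.6 → 17.3 kJ/mol.
The minimum (14.3 kJ/mol) occurs with tBu at 180°.

180°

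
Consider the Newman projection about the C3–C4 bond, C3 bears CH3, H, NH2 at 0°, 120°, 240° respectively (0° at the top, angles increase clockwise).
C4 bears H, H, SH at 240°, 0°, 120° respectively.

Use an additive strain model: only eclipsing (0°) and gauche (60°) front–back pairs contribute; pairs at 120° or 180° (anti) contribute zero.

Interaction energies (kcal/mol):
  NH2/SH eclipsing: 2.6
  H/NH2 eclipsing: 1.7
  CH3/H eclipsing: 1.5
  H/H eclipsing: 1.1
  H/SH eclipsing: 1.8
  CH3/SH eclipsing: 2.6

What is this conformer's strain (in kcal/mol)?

This conformer is eclipsed. CH3 at 0° is eclipsed with H at 0° (1.5); H at 120° is eclipsed with SH at 120° (1.8); NH2 at 240° is eclipsed with H at 240° (1.7). Total 5.0 kcal/mol.

5.0 kcal/mol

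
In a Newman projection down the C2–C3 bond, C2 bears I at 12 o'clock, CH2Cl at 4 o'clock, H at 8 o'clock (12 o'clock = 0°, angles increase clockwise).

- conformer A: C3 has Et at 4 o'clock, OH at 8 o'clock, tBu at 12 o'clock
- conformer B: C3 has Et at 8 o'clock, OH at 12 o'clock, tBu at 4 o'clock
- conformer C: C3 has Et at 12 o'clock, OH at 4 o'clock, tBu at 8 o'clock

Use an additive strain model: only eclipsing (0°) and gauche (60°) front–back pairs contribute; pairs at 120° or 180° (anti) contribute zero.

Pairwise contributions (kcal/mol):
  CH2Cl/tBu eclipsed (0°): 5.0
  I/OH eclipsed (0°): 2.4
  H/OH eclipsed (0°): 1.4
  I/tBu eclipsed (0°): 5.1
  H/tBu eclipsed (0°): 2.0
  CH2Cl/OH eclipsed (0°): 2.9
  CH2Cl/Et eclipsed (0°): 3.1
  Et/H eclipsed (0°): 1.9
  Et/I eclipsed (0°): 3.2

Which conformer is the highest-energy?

A (eclipsed): I–tBu eclipsed, CH2Cl–Et eclipsed, H–OH eclipsed; 5.1 + 3.1 + 1.4 = 9.6 kcal/mol.
B (eclipsed): I–OH eclipsed, CH2Cl–tBu eclipsed, H–Et eclipsed; 2.4 + 5.0 + 1.9 = 9.3 kcal/mol.
C (eclipsed): I–Et eclipsed, CH2Cl–OH eclipsed, H–tBu eclipsed; 3.2 + 2.9 + 2.0 = 8.1 kcal/mol.
A has the highest total (9.6 kcal/mol).

A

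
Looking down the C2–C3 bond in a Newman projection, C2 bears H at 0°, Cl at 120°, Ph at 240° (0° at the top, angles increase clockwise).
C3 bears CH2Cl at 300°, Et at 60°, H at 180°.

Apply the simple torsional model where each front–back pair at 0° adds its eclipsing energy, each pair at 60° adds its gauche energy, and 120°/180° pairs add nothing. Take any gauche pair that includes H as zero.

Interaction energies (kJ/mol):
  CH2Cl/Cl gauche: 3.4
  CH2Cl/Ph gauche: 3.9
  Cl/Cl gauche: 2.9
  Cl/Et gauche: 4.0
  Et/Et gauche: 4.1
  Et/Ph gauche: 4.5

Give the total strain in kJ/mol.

7.9 kJ/mol

This conformer (staggered): Cl–Et gauche, Ph–CH2Cl gauche; 4.0 + 3.9 = 7.9 kJ/mol.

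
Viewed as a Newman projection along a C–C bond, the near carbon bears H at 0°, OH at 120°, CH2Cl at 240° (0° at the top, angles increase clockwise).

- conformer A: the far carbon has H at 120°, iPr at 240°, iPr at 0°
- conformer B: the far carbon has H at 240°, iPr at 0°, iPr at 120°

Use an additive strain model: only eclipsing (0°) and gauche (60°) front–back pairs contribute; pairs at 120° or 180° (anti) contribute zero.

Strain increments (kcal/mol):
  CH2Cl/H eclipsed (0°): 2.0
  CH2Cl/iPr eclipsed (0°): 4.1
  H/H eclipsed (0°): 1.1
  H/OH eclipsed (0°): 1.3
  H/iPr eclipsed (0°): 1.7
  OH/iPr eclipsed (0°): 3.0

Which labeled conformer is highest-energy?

A (eclipsed): H–iPr eclipsed, OH–H eclipsed, CH2Cl–iPr eclipsed; 1.7 + 1.3 + 4.1 = 7.1 kcal/mol.
B (eclipsed): H–iPr eclipsed, OH–iPr eclipsed, CH2Cl–H eclipsed; 1.7 + 3.0 + 2.0 = 6.7 kcal/mol.
A has the highest total (7.1 kcal/mol).

A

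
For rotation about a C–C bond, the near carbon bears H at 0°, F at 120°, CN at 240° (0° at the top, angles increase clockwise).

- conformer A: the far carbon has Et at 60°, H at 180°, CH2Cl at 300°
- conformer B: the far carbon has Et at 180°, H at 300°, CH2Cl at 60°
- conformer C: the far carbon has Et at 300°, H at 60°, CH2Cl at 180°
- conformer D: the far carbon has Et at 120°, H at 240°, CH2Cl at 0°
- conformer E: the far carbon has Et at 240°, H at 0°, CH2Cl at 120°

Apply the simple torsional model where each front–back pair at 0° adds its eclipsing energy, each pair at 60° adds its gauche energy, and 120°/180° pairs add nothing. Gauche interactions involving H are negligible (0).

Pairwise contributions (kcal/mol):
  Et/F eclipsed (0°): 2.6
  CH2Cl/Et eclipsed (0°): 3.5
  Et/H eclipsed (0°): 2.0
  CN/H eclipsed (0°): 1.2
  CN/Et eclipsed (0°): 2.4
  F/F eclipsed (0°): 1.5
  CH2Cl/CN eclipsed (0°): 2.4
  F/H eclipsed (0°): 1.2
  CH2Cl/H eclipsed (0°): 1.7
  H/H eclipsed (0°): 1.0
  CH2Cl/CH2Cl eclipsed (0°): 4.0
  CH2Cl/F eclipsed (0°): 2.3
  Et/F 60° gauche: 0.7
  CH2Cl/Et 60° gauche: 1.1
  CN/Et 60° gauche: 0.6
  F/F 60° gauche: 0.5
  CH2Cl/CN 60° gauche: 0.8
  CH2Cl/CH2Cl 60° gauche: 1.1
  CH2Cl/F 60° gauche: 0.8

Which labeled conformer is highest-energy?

A (staggered): F–Et gauche, CN–CH2Cl gauche; 0.7 + 0.8 = 1.5 kcal/mol.
B (staggered): F–Et gauche, F–CH2Cl gauche, CN–Et gauche; 0.7 + 0.8 + 0.6 = 2.1 kcal/mol.
C (staggered): F–CH2Cl gauche, CN–Et gauche, CN–CH2Cl gauche; 0.8 + 0.6 + 0.8 = 2.2 kcal/mol.
D (eclipsed): H–CH2Cl eclipsed, F–Et eclipsed, CN–H eclipsed; 1.7 + 2.6 + 1.2 = 5.5 kcal/mol.
E (eclipsed): H–H eclipsed, F–CH2Cl eclipsed, CN–Et eclipsed; 1.0 + 2.3 + 2.4 = 5.7 kcal/mol.
E has the highest total (5.7 kcal/mol).

E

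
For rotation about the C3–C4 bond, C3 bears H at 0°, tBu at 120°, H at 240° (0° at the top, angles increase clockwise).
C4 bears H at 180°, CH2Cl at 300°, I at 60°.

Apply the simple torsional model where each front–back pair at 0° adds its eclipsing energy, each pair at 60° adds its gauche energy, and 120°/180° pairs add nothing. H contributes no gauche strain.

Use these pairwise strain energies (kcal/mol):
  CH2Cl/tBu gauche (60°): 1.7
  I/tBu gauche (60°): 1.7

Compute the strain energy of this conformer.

1.7 kcal/mol

This conformer (staggered): tBu(120°)/I(60°) gauche 1.7 → 1.7 kcal/mol.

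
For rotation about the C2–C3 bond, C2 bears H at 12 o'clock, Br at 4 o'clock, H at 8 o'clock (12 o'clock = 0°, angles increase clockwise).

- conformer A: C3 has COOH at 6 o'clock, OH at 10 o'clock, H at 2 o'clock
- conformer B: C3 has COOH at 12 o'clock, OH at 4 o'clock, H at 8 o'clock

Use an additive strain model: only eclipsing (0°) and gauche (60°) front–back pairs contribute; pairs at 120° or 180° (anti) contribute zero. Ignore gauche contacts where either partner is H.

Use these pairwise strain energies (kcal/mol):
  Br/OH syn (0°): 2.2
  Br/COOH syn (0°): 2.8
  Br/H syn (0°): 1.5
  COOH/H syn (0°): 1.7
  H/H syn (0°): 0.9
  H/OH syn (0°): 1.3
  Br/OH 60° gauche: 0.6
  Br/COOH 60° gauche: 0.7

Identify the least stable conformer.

B

A (staggered): Br(120°)/COOH(180°) gauche 0.7 → 0.7 kcal/mol.
B (eclipsed): H(0°)/COOH(0°) eclipsed 1.7; Br(120°)/OH(120°) eclipsed 2.2; H(240°)/H(240°) eclipsed 0.9 → 4.8 kcal/mol.
B has the highest total (4.8 kcal/mol).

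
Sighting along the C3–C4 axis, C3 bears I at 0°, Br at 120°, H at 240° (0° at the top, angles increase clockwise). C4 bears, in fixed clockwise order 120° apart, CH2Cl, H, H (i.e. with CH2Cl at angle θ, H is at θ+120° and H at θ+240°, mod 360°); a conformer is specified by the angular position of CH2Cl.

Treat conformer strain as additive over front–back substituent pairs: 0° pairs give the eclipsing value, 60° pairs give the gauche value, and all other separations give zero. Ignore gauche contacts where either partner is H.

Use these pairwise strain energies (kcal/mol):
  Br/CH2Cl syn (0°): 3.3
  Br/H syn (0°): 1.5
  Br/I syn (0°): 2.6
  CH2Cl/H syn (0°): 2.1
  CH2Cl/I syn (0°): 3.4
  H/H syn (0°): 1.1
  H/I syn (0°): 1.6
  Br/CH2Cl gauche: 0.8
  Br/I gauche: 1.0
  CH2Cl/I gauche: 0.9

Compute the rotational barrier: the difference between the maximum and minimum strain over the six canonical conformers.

5.2 kcal/mol

CH2Cl at 0° (eclipsed): I(0°)/CH2Cl(0°) eclipsed 3.4; Br(120°)/H(120°) eclipsed 1.5; H(240°)/H(240°) eclipsed 1.1 → 6.0 kcal/mol.
CH2Cl at 60° (staggered): I(0°)/CH2Cl(60°) gauche 0.9; Br(120°)/CH2Cl(60°) gauche 0.8 → 1.7 kcal/mol.
CH2Cl at 120° (eclipsed): I(0°)/H(0°) eclipsed 1.6; Br(120°)/CH2Cl(120°) eclipsed 3.3; H(240°)/H(240°) eclipsed 1.1 → 6.0 kcal/mol.
CH2Cl at 180° (staggered): Br(120°)/CH2Cl(180°) gauche 0.8 → 0.8 kcal/mol.
CH2Cl at 240° (eclipsed): I(0°)/H(0°) eclipsed 1.6; Br(120°)/H(120°) eclipsed 1.5; H(240°)/CH2Cl(240°) eclipsed 2.1 → 5.2 kcal/mol.
CH2Cl at 300° (staggered): I(0°)/CH2Cl(300°) gauche 0.9 → 0.9 kcal/mol.
Max at 0° (6.0 kcal/mol), min at 180° (0.8 kcal/mol); barrier = 5.2 kcal/mol.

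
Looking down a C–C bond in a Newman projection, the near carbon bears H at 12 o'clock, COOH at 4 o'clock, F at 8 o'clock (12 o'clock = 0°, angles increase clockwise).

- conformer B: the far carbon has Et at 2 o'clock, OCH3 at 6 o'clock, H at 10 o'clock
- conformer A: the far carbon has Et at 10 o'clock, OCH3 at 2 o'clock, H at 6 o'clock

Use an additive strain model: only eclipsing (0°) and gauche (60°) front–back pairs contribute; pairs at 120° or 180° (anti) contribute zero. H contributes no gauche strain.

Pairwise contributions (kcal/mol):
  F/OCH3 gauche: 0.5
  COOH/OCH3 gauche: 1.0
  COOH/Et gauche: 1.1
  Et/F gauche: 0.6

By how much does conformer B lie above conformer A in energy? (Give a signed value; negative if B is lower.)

+1.0 kcal/mol

B (staggered): COOH–Et gauche, COOH–OCH3 gauche, F–OCH3 gauche; 1.1 + 1.0 + 0.5 = 2.6 kcal/mol.
A (staggered): COOH–OCH3 gauche, F–Et gauche; 1.0 + 0.6 = 1.6 kcal/mol.
E(B) − E(A) = 2.6 − 1.6 = +1.0 kcal/mol.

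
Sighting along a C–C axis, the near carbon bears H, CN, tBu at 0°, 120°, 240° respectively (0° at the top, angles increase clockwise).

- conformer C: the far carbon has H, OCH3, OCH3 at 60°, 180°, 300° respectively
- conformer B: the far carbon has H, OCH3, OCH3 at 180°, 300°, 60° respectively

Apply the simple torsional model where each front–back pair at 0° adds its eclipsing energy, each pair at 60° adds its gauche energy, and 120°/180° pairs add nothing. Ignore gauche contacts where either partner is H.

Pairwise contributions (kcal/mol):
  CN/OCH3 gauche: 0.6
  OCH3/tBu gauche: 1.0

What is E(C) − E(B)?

+1.0 kcal/mol

C (staggered): CN–OCH3 gauche, tBu–OCH3 gauche, tBu–OCH3 gauche; 0.6 + 1.0 + 1.0 = 2.6 kcal/mol.
B (staggered): CN–OCH3 gauche, tBu–OCH3 gauche; 0.6 + 1.0 = 1.6 kcal/mol.
E(C) − E(B) = 2.6 − 1.6 = +1.0 kcal/mol.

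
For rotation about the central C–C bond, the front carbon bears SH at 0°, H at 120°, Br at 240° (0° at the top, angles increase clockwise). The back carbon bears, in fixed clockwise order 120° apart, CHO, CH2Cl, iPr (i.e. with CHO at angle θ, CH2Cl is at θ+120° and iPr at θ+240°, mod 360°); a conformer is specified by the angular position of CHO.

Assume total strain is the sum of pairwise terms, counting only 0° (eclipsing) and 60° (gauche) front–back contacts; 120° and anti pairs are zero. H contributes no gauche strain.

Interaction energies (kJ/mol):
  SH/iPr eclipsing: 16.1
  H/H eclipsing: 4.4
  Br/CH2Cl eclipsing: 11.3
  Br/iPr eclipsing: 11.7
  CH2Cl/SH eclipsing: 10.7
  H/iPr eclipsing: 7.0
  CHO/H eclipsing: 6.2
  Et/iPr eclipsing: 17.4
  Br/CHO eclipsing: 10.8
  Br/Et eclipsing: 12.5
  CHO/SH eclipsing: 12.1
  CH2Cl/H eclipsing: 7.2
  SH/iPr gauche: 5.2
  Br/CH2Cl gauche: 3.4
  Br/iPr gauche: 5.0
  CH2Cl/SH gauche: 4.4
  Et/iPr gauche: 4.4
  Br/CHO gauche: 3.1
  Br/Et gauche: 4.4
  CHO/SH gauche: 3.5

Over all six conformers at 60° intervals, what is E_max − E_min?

CHO at 0° (eclipsed): SH(0°)/CHO(0°) eclipsed 12.1; H(120°)/CH2Cl(120°) eclipsed 7.2; Br(240°)/iPr(240°) eclipsed 11.7 → 31.0 kJ/mol.
CHO at 60° (staggered): SH(0°)/CHO(60°) gauche 3.5; SH(0°)/iPr(300°) gauche 5.2; Br(240°)/CH2Cl(180°) gauche 3.4; Br(240°)/iPr(300°) gauche 5.0 → 17.1 kJ/mol.
CHO at 120° (eclipsed): SH(0°)/iPr(0°) eclipsed 16.1; H(120°)/CHO(120°) eclipsed 6.2; Br(240°)/CH2Cl(240°) eclipsed 11.3 → 33.6 kJ/mol.
CHO at 180° (staggered): SH(0°)/CH2Cl(300°) gauche 4.4; SH(0°)/iPr(60°) gauche 5.2; Br(240°)/CHO(180°) gauche 3.1; Br(240°)/CH2Cl(300°) gauche 3.4 → 16.1 kJ/mol.
CHO at 240° (eclipsed): SH(0°)/CH2Cl(0°) eclipsed 10.7; H(120°)/iPr(120°) eclipsed 7.0; Br(240°)/CHO(240°) eclipsed 10.8 → 28.5 kJ/mol.
CHO at 300° (staggered): SH(0°)/CHO(300°) gauche 3.5; SH(0°)/CH2Cl(60°) gauche 4.4; Br(240°)/CHO(300°) gauche 3.1; Br(240°)/iPr(180°) gauche 5.0 → 16.0 kJ/mol.
Max at 120° (33.6 kJ/mol), min at 300° (16.0 kJ/mol); barrier = 17.6 kJ/mol.

17.6 kJ/mol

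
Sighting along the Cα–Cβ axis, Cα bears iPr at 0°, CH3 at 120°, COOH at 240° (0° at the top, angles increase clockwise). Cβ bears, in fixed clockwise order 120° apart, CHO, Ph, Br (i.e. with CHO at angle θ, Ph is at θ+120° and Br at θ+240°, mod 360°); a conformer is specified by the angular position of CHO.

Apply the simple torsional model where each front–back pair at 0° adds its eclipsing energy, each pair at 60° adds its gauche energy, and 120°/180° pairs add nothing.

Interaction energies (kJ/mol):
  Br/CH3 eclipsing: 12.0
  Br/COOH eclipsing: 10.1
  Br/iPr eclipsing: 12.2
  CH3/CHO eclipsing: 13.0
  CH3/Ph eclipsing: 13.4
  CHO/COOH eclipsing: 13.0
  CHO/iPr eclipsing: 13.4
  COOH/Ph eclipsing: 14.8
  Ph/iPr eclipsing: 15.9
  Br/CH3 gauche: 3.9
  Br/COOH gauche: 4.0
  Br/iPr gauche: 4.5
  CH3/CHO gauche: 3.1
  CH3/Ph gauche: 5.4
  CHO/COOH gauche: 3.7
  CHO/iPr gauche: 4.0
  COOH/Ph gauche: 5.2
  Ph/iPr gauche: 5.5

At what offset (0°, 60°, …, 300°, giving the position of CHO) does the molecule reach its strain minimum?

CHO at 0° is eclipsed. iPr at 0° is eclipsed with CHO at 0° (13.4); CH3 at 120° is eclipsed with Ph at 120° (13.4); COOH at 240° is eclipsed with Br at 240° (10.1). Total 36.9 kJ/mol.
CHO at 60° is staggered. iPr at 0° is gauche with CHO at 60° (4.0); iPr at 0° is gauche with Br at 300° (4.5); CH3 at 120° is gauche with CHO at 60° (3.1); CH3 at 120° is gauche with Ph at 180° (5.4); COOH at 240° is gauche with Ph at 180° (5.2); COOH at 240° is gauche with Br at 300° (4.0). Total 26.2 kJ/mol.
CHO at 120° is eclipsed. iPr at 0° is eclipsed with Br at 0° (12.2); CH3 at 120° is eclipsed with CHO at 120° (13.0); COOH at 240° is eclipsed with Ph at 240° (14.8). Total 40.0 kJ/mol.
CHO at 180° is staggered. iPr at 0° is gauche with Ph at 300° (5.5); iPr at 0° is gauche with Br at 60° (4.5); CH3 at 120° is gauche with CHO at 180° (3.1); CH3 at 120° is gauche with Br at 60° (3.9); COOH at 240° is gauche with CHO at 180° (3.7); COOH at 240° is gauche with Ph at 300° (5.2). Total 25.9 kJ/mol.
CHO at 240° is eclipsed. iPr at 0° is eclipsed with Ph at 0° (15.9); CH3 at 120° is eclipsed with Br at 120° (12.0); COOH at 240° is eclipsed with CHO at 240° (13.0). Total 40.9 kJ/mol.
CHO at 300° is staggered. iPr at 0° is gauche with CHO at 300° (4.0); iPr at 0° is gauche with Ph at 60° (5.5); CH3 at 120° is gauche with Ph at 60° (5.4); CH3 at 120° is gauche with Br at 180° (3.9); COOH at 240° is gauche with CHO at 300° (3.7); COOH at 240° is gauche with Br at 180° (4.0). Total 26.5 kJ/mol.
The minimum (25.9 kJ/mol) occurs with CHO at 180°.

180°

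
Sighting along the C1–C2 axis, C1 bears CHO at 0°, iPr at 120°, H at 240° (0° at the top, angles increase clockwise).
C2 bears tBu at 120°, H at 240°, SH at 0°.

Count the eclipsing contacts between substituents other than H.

Non-H eclipsing pairs: CHO(0°)/SH(0°); iPr(120°)/tBu(120°) — 2 interactions.

2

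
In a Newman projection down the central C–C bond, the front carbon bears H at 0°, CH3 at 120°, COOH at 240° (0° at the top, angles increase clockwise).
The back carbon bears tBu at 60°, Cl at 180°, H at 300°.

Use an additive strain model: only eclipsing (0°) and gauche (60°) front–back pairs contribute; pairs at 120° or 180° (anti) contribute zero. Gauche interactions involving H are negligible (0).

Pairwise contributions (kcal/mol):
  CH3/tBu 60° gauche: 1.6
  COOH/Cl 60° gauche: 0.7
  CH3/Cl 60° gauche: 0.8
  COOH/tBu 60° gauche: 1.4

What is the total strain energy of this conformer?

3.1 kcal/mol

This conformer (staggered): CH3–tBu gauche, CH3–Cl gauche, COOH–Cl gauche; 1.6 + 0.8 + 0.7 = 3.1 kcal/mol.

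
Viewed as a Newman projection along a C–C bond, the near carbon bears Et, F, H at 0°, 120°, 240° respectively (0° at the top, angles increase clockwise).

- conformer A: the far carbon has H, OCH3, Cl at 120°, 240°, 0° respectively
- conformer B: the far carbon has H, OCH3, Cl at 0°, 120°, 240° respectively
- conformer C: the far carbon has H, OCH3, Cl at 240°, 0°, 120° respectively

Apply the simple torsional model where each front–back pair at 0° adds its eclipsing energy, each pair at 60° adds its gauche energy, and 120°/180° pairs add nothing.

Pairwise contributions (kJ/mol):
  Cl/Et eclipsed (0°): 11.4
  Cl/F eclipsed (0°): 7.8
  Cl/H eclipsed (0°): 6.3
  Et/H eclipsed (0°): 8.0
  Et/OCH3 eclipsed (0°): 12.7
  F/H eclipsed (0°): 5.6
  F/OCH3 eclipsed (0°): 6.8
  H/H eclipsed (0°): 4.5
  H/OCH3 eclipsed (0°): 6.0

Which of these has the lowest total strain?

A (eclipsed): Et–Cl eclipsed, F–H eclipsed, H–OCH3 eclipsed; 11.4 + 5.6 + 6.0 = 23.0 kJ/mol.
B (eclipsed): Et–H eclipsed, F–OCH3 eclipsed, H–Cl eclipsed; 8.0 + 6.8 + 6.3 = 21.1 kJ/mol.
C (eclipsed): Et–OCH3 eclipsed, F–Cl eclipsed, H–H eclipsed; 12.7 + 7.8 + 4.5 = 25.0 kJ/mol.
B has the lowest total (21.1 kJ/mol).

B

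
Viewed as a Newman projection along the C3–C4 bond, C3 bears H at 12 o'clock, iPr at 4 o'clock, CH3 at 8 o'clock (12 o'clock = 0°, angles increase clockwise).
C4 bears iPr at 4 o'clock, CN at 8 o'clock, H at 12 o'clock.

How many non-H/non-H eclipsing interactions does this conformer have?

2

Non-H eclipsing pairs: iPr(120°)/iPr(120°); CH3(240°)/CN(240°) — 2 interactions.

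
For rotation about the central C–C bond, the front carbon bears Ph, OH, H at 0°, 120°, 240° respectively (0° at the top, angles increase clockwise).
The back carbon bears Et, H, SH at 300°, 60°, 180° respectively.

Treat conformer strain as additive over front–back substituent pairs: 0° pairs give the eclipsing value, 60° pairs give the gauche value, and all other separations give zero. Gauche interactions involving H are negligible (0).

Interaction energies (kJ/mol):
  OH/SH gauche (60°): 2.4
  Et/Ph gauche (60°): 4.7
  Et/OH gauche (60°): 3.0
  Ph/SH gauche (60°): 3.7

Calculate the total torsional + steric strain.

This conformer is staggered. Ph at 0° is gauche with Et at 300° (4.7); OH at 120° is gauche with SH at 180° (2.4). Total 7.1 kJ/mol.

7.1 kJ/mol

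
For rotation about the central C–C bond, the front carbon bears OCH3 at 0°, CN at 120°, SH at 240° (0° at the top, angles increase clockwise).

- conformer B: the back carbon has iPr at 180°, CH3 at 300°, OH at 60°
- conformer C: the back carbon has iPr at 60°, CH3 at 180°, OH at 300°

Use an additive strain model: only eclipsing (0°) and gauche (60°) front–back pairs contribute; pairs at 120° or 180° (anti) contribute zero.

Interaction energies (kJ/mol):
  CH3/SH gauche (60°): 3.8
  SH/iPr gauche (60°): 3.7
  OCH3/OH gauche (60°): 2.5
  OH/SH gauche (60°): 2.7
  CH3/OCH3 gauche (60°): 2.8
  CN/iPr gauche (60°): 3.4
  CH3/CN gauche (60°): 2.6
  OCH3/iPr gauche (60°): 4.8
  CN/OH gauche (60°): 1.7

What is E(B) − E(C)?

B (staggered): OCH3–CH3 gauche, OCH3–OH gauche, CN–iPr gauche, CN–OH gauche, SH–iPr gauche, SH–CH3 gauche; 2.8 + 2.5 + 3.4 + 1.7 + 3.7 + 3.8 = 17.9 kJ/mol.
C (staggered): OCH3–iPr gauche, OCH3–OH gauche, CN–iPr gauche, CN–CH3 gauche, SH–CH3 gauche, SH–OH gauche; 4.8 + 2.5 + 3.4 + 2.6 + 3.8 + 2.7 = 19.8 kJ/mol.
E(B) − E(C) = 17.9 − 19.8 = -1.9 kJ/mol.

-1.9 kJ/mol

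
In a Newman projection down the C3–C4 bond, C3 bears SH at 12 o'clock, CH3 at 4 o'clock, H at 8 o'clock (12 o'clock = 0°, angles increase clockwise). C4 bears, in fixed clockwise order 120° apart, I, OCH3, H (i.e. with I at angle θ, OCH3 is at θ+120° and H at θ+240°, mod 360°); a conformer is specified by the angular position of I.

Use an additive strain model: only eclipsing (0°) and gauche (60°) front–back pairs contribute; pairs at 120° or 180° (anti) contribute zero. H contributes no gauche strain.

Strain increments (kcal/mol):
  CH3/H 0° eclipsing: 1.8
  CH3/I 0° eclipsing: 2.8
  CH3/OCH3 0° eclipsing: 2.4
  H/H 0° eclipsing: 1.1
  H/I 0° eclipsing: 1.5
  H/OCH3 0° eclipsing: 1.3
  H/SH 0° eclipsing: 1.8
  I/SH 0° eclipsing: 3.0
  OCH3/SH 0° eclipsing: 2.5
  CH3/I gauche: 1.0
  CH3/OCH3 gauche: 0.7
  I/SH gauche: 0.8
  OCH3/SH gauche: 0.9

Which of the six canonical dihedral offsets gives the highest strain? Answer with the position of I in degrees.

0°

I at 0° is eclipsed. SH at 0° is eclipsed with I at 0° (3.0); CH3 at 120° is eclipsed with OCH3 at 120° (2.4); H at 240° is eclipsed with H at 240° (1.1). Total 6.5 kcal/mol.
I at 60° is staggered. SH at 0° is gauche with I at 60° (0.8); CH3 at 120° is gauche with I at 60° (1.0); CH3 at 120° is gauche with OCH3 at 180° (0.7). Total 2.5 kcal/mol.
I at 120° is eclipsed. SH at 0° is eclipsed with H at 0° (1.8); CH3 at 120° is eclipsed with I at 120° (2.8); H at 240° is eclipsed with OCH3 at 240° (1.3). Total 5.9 kcal/mol.
I at 180° is staggered. SH at 0° is gauche with OCH3 at 300° (0.9); CH3 at 120° is gauche with I at 180° (1.0). Total 1.9 kcal/mol.
I at 240° is eclipsed. SH at 0° is eclipsed with OCH3 at 0° (2.5); CH3 at 120° is eclipsed with H at 120° (1.8); H at 240° is eclipsed with I at 240° (1.5). Total 5.8 kcal/mol.
I at 300° is staggered. SH at 0° is gauche with I at 300° (0.8); SH at 0° is gauche with OCH3 at 60° (0.9); CH3 at 120° is gauche with OCH3 at 60° (0.7). Total 2.4 kcal/mol.
The maximum (6.5 kcal/mol) occurs with I at 0°.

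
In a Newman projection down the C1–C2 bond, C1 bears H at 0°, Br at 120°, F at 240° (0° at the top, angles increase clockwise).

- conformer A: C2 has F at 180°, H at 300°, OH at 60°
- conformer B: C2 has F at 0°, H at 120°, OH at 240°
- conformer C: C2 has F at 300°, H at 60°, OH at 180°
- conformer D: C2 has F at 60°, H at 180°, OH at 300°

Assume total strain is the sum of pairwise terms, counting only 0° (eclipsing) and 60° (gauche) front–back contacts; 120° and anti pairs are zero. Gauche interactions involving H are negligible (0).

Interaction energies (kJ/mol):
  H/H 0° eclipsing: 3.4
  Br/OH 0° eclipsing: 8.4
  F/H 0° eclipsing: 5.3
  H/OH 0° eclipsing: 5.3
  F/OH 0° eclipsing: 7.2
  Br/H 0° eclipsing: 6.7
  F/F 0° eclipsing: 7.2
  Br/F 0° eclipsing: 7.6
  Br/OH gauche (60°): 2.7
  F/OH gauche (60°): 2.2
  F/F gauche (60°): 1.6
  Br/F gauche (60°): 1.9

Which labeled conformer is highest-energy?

B

A is staggered. Br at 120° is gauche with F at 180° (1.9); Br at 120° is gauche with OH at 60° (2.7); F at 240° is gauche with F at 180° (1.6). Total 6.2 kJ/mol.
B is eclipsed. H at 0° is eclipsed with F at 0° (5.3); Br at 120° is eclipsed with H at 120° (6.7); F at 240° is eclipsed with OH at 240° (7.2). Total 19.2 kJ/mol.
C is staggered. Br at 120° is gauche with OH at 180° (2.7); F at 240° is gauche with F at 300° (1.6); F at 240° is gauche with OH at 180° (2.2). Total 6.5 kJ/mol.
D is staggered. Br at 120° is gauche with F at 60° (1.9); F at 240° is gauche with OH at 300° (2.2). Total 4.1 kJ/mol.
B has the highest total (19.2 kJ/mol).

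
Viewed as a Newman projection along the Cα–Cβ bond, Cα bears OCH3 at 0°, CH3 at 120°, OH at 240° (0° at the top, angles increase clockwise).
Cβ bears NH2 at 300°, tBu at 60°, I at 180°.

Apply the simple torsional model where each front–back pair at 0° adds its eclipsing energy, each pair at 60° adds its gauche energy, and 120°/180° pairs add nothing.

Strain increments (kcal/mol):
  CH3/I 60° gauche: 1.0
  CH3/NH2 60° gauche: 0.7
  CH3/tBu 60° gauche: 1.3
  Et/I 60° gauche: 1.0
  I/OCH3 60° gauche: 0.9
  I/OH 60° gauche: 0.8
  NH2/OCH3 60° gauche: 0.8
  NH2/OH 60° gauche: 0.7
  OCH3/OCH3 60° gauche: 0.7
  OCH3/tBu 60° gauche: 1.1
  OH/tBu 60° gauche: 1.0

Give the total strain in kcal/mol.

This conformer (staggered): OCH3–NH2 gauche, OCH3–tBu gauche, CH3–tBu gauche, CH3–I gauche, OH–NH2 gauche, OH–I gauche; 0.8 + 1.1 + 1.3 + 1.0 + 0.7 + 0.8 = 5.7 kcal/mol.

5.7 kcal/mol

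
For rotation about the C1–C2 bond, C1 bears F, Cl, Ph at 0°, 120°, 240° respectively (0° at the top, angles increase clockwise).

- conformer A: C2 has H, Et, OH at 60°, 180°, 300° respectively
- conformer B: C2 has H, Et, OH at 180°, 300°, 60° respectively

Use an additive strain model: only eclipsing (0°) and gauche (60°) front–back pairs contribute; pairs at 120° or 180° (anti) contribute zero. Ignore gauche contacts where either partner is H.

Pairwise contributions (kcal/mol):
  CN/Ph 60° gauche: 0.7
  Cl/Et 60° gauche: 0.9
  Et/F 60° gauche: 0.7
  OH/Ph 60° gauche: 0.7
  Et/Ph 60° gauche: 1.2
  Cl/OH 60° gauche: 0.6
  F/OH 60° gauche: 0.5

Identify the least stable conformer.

A (staggered): F–OH gauche, Cl–Et gauche, Ph–Et gauche, Ph–OH gauche; 0.5 + 0.9 + 1.2 + 0.7 = 3.3 kcal/mol.
B (staggered): F–Et gauche, F–OH gauche, Cl–OH gauche, Ph–Et gauche; 0.7 + 0.5 + 0.6 + 1.2 = 3.0 kcal/mol.
A has the highest total (3.3 kcal/mol).

A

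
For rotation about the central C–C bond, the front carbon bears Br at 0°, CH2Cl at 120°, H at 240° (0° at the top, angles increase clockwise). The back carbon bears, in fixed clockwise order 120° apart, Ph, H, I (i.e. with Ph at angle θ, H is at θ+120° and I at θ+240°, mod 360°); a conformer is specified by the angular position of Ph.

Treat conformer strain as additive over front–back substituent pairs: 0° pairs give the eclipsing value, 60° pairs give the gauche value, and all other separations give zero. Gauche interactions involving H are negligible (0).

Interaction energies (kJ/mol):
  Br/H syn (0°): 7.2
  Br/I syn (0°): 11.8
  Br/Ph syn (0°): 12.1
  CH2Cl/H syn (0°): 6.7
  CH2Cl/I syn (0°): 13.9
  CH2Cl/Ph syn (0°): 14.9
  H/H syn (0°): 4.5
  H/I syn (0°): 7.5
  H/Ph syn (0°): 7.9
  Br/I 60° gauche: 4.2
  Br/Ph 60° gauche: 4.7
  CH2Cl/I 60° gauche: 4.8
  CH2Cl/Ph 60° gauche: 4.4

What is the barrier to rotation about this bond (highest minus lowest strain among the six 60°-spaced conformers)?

Ph at 0° (eclipsed): Br–Ph eclipsed, CH2Cl–H eclipsed, H–I eclipsed; 12.1 + 6.7 + 7.5 = 26.3 kJ/mol.
Ph at 60° (staggered): Br–Ph gauche, Br–I gauche, CH2Cl–Ph gauche; 4.7 + 4.2 + 4.4 = 13.3 kJ/mol.
Ph at 120° (eclipsed): Br–I eclipsed, CH2Cl–Ph eclipsed, H–H eclipsed; 11.8 + 14.9 + 4.5 = 31.2 kJ/mol.
Ph at 180° (staggered): Br–I gauche, CH2Cl–Ph gauche, CH2Cl–I gauche; 4.2 + 4.4 + 4.8 = 13.4 kJ/mol.
Ph at 240° (eclipsed): Br–H eclipsed, CH2Cl–I eclipsed, H–Ph eclipsed; 7.2 + 13.9 + 7.9 = 29.0 kJ/mol.
Ph at 300° (staggered): Br–Ph gauche, CH2Cl–I gauche; 4.7 + 4.8 = 9.5 kJ/mol.
Max at 120° (31.2 kJ/mol), min at 300° (9.5 kJ/mol); barrier = 21.7 kJ/mol.

21.7 kJ/mol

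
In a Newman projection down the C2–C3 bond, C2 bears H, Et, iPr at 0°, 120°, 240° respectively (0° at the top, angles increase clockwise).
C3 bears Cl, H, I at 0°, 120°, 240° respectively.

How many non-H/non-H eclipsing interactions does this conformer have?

1

Non-H eclipsing pairs: iPr(240°)/I(240°) — 1 interaction.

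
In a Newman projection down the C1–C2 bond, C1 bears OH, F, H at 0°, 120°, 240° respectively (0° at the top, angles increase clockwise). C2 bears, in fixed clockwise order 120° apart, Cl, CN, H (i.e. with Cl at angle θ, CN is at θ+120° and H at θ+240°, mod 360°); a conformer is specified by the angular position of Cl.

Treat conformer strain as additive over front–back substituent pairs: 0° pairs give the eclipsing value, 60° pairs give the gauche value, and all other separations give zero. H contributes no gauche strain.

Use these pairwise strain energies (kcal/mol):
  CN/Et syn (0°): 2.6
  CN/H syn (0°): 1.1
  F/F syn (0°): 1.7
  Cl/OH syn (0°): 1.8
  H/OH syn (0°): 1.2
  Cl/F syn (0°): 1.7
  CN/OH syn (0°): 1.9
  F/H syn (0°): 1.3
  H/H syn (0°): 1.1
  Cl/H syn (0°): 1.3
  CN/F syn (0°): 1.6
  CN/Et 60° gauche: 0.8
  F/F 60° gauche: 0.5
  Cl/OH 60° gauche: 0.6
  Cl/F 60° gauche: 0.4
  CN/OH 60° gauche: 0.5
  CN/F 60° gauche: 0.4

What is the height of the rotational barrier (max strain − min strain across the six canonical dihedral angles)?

Cl at 0° is eclipsed. OH at 0° is eclipsed with Cl at 0° (1.8); F at 120° is eclipsed with CN at 120° (1.6); H at 240° is eclipsed with H at 240° (1.1). Total 4.5 kcal/mol.
Cl at 60° is staggered. OH at 0° is gauche with Cl at 60° (0.6); F at 120° is gauche with Cl at 60° (0.4); F at 120° is gauche with CN at 180° (0.4). Total 1.4 kcal/mol.
Cl at 120° is eclipsed. OH at 0° is eclipsed with H at 0° (1.2); F at 120° is eclipsed with Cl at 120° (1.7); H at 240° is eclipsed with CN at 240° (1.1). Total 4.0 kcal/mol.
Cl at 180° is staggered. OH at 0° is gauche with CN at 300° (0.5); F at 120° is gauche with Cl at 180° (0.4). Total 0.9 kcal/mol.
Cl at 240° is eclipsed. OH at 0° is eclipsed with CN at 0° (1.9); F at 120° is eclipsed with H at 120° (1.3); H at 240° is eclipsed with Cl at 240° (1.3). Total 4.5 kcal/mol.
Cl at 300° is staggered. OH at 0° is gauche with Cl at 300° (0.6); OH at 0° is gauche with CN at 60° (0.5); F at 120° is gauche with CN at 60° (0.4). Total 1.5 kcal/mol.
Max at 0° (4.5 kcal/mol), min at 180° (0.9 kcal/mol); barrier = 3.6 kcal/mol.

3.6 kcal/mol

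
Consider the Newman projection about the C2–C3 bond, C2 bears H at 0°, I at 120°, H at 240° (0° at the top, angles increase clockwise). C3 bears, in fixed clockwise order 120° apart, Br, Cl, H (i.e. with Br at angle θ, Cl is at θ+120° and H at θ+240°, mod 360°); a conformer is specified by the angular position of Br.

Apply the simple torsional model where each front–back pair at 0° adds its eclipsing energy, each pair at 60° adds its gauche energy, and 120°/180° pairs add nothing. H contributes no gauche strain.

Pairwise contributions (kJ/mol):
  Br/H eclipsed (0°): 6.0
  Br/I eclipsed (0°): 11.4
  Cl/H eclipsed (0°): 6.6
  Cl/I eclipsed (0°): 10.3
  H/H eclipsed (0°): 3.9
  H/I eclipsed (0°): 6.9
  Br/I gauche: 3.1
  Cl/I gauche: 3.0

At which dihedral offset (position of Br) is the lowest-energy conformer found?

300°

Br at 0° (eclipsed): H–Br eclipsed, I–Cl eclipsed, H–H eclipsed; 6.0 + 10.3 + 3.9 = 20.2 kJ/mol.
Br at 60° (staggered): I–Br gauche, I–Cl gauche; 3.1 + 3.0 = 6.1 kJ/mol.
Br at 120° (eclipsed): H–H eclipsed, I–Br eclipsed, H–Cl eclipsed; 3.9 + 11.4 + 6.6 = 21.9 kJ/mol.
Br at 180° (staggered): I–Br gauche; 3.1 = 3.1 kJ/mol.
Br at 240° (eclipsed): H–Cl eclipsed, I–H eclipsed, H–Br eclipsed; 6.6 + 6.9 + 6.0 = 19.5 kJ/mol.
Br at 300° (staggered): I–Cl gauche; 3.0 = 3.0 kJ/mol.
The minimum (3.0 kJ/mol) occurs with Br at 300°.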